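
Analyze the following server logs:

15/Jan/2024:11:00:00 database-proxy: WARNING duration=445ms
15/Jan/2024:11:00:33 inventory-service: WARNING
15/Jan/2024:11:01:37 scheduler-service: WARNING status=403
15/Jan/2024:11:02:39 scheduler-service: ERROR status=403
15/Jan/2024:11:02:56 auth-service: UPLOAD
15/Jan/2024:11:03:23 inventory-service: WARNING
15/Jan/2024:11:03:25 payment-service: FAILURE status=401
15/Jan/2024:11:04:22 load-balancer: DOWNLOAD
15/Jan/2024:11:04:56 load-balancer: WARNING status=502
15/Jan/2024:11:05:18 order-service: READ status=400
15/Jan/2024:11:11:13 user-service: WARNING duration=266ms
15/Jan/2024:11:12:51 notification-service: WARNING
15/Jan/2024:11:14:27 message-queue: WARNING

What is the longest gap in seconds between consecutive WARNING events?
377

To find the longest gap:

1. Extract all WARNING events in chronological order
2. Calculate time differences between consecutive events
3. Find the maximum difference
4. Longest gap: 377 seconds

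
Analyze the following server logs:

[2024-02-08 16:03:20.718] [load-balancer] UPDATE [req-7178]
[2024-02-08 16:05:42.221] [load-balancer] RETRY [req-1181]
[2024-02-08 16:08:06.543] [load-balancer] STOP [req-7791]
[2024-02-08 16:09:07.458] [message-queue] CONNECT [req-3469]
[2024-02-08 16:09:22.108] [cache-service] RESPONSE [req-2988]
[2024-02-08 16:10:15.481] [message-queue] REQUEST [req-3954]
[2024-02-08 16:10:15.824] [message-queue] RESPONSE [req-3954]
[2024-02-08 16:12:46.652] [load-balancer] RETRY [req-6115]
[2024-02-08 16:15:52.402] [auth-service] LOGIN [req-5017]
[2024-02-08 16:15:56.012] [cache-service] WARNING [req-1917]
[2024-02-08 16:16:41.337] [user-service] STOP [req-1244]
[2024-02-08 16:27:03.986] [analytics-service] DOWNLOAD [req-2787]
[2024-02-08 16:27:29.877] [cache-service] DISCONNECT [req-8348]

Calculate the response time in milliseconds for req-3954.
343

To calculate latency:

1. Find REQUEST with id req-3954: 2024-02-08 16:10:15.481
2. Find RESPONSE with id req-3954: 2024-02-08 16:10:15.824
3. Latency: 2024-02-08 16:10:15.824 - 2024-02-08 16:10:15.481 = 343ms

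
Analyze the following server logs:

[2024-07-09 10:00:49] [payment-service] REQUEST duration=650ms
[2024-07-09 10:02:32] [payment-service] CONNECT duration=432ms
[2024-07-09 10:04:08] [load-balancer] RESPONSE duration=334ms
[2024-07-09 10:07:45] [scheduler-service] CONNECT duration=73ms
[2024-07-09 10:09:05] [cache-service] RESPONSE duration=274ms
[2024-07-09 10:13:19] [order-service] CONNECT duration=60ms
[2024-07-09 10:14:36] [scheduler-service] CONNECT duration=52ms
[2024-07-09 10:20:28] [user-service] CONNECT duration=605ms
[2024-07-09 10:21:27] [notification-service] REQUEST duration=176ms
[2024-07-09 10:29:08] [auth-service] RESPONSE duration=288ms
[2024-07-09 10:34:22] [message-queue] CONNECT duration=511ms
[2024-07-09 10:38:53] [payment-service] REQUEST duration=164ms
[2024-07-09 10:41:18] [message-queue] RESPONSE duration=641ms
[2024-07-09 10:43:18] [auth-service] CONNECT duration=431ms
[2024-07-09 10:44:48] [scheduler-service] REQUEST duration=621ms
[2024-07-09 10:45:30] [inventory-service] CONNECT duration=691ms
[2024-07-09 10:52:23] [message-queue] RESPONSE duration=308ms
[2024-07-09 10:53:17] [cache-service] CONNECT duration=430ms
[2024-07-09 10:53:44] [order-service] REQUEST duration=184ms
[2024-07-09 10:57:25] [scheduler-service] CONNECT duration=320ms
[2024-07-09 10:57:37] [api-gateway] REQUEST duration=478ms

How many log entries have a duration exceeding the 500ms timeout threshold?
6

To count timeouts:

1. Threshold: 500ms
2. Extract duration from each log entry
3. Count entries where duration > 500
4. Timeout count: 6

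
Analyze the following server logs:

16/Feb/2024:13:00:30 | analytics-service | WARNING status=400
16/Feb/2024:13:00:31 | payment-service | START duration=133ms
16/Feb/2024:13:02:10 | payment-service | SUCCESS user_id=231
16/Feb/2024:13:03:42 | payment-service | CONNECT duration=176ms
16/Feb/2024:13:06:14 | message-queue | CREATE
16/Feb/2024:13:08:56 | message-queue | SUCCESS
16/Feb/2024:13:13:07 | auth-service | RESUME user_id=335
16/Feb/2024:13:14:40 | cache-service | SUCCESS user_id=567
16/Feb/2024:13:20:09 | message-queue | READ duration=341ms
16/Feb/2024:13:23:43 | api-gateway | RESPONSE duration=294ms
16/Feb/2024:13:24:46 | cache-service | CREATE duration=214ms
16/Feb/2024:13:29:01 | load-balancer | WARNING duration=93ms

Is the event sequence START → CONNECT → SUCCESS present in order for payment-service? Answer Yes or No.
No

To verify sequence order:

1. Find all events in sequence START → CONNECT → SUCCESS for payment-service
2. Extract their timestamps
3. Check if timestamps are in ascending order
4. Result: No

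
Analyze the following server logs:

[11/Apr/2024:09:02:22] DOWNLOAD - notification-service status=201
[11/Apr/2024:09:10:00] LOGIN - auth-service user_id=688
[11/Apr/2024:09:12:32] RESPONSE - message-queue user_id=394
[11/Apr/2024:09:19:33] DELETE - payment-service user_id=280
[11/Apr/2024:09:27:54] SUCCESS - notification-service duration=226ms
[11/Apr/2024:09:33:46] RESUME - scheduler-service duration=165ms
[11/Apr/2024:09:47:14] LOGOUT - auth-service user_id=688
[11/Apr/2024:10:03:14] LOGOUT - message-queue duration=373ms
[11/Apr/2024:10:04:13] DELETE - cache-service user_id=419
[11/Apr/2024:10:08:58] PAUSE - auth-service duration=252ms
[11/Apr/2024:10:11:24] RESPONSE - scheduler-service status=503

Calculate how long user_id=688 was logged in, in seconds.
2234

To calculate session duration:

1. Find LOGIN event for user_id=688: 11/Apr/2024:09:10:00
2. Find LOGOUT event for user_id=688: 11/Apr/2024:09:47:14
3. Session duration: 11/Apr/2024:09:47:14 - 11/Apr/2024:09:10:00 = 2234 seconds (37 minutes)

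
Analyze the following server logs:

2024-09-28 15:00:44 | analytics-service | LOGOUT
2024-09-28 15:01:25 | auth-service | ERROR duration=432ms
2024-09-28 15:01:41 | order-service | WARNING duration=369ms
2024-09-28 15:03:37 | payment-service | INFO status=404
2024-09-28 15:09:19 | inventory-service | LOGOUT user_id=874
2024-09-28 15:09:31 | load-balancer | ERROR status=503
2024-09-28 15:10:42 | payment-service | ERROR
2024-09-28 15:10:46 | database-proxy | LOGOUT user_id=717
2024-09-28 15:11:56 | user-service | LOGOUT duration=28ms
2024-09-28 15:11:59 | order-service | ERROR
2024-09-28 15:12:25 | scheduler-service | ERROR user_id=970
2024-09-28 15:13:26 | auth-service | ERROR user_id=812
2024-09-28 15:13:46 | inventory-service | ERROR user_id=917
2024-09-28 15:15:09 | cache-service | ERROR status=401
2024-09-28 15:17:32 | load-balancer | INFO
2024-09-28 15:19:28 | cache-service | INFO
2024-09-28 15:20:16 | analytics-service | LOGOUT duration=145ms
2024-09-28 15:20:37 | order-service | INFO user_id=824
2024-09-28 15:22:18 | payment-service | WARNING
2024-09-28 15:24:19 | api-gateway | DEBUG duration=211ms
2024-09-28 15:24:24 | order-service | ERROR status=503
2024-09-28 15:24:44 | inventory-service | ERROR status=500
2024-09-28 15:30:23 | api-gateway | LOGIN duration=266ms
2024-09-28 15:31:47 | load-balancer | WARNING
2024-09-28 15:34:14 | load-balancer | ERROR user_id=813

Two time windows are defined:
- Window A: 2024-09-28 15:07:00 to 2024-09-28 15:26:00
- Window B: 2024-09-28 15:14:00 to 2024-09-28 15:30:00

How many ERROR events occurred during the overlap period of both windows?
3

To find overlap events:

1. Window A: 2024-09-28 15:07:00 to 2024-09-28 15:26:00
2. Window B: 2024-09-28 15:14:00 to 2024-09-28 15:30:00
3. Overlap period: 2024-09-28 15:14:00 to 2024-09-28 15:26:00
4. Count ERROR events in overlap: 3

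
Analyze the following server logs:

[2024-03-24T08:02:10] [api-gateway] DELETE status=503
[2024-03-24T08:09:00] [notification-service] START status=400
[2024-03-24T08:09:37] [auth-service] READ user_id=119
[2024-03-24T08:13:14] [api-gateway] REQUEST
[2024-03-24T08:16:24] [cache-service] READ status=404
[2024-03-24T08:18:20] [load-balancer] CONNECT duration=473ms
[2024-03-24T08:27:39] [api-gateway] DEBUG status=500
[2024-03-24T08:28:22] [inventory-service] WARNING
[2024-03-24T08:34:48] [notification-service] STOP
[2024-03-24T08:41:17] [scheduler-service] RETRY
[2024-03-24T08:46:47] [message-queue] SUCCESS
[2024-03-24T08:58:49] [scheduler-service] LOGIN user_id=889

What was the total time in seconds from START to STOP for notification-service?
1548

To calculate state duration:

1. Find START event for notification-service: 2024-03-24T08:09:00
2. Find STOP event for notification-service: 2024-03-24T08:34:48
3. Calculate duration: 2024-03-24T08:34:48 - 2024-03-24T08:09:00 = 1548 seconds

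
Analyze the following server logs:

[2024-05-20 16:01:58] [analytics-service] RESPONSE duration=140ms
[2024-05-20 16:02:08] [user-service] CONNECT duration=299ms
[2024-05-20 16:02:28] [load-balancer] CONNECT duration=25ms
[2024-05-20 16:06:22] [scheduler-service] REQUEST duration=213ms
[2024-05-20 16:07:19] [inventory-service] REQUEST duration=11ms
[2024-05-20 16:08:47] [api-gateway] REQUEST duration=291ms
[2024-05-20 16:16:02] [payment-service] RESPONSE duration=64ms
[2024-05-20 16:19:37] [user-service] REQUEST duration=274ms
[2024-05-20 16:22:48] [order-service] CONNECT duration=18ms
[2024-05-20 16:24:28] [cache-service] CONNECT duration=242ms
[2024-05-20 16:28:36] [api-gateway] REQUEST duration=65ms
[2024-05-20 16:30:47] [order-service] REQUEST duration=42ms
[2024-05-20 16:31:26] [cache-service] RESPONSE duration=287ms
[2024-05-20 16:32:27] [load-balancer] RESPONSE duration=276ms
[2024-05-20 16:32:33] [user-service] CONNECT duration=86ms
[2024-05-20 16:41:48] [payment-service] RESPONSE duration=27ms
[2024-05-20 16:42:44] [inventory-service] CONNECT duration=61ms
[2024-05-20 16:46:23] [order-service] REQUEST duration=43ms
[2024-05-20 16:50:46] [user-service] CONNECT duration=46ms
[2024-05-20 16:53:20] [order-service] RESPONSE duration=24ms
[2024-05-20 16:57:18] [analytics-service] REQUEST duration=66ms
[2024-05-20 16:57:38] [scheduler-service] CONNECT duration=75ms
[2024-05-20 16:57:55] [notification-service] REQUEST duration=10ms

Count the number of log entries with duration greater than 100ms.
8

To count timeouts:

1. Threshold: 100ms
2. Extract duration from each log entry
3. Count entries where duration > 100
4. Timeout count: 8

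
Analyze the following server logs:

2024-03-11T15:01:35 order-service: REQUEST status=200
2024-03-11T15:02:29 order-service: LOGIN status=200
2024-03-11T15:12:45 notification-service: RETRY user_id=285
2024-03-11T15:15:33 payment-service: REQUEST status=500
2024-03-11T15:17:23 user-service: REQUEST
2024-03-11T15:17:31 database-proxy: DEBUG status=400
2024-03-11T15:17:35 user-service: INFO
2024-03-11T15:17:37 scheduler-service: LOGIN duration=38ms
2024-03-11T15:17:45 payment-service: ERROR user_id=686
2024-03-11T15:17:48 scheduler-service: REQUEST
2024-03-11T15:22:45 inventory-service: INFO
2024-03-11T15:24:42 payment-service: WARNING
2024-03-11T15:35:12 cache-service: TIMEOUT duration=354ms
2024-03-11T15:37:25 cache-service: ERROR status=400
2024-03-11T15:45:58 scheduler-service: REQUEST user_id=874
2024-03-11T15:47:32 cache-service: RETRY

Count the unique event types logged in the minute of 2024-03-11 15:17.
5

To count unique event types:

1. Filter events in the minute starting at 2024-03-11 15:17
2. Extract event types from matching entries
3. Count unique types: 5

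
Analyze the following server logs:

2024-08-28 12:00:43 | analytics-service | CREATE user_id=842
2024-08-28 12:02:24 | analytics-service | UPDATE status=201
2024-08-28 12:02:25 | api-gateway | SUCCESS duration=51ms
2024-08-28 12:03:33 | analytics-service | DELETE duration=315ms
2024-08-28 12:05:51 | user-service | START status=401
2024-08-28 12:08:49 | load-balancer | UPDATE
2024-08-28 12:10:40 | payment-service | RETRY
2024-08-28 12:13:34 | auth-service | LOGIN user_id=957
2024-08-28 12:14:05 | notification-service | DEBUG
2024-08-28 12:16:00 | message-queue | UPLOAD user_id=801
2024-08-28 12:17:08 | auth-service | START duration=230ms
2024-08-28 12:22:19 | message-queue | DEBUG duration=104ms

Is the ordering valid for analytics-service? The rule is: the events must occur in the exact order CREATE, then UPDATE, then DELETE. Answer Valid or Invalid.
Valid

To validate ordering:

1. Required order: CREATE → UPDATE → DELETE
2. Rule: the events must occur in the exact order CREATE, then UPDATE, then DELETE
3. Check actual order of events for analytics-service
4. Result: Valid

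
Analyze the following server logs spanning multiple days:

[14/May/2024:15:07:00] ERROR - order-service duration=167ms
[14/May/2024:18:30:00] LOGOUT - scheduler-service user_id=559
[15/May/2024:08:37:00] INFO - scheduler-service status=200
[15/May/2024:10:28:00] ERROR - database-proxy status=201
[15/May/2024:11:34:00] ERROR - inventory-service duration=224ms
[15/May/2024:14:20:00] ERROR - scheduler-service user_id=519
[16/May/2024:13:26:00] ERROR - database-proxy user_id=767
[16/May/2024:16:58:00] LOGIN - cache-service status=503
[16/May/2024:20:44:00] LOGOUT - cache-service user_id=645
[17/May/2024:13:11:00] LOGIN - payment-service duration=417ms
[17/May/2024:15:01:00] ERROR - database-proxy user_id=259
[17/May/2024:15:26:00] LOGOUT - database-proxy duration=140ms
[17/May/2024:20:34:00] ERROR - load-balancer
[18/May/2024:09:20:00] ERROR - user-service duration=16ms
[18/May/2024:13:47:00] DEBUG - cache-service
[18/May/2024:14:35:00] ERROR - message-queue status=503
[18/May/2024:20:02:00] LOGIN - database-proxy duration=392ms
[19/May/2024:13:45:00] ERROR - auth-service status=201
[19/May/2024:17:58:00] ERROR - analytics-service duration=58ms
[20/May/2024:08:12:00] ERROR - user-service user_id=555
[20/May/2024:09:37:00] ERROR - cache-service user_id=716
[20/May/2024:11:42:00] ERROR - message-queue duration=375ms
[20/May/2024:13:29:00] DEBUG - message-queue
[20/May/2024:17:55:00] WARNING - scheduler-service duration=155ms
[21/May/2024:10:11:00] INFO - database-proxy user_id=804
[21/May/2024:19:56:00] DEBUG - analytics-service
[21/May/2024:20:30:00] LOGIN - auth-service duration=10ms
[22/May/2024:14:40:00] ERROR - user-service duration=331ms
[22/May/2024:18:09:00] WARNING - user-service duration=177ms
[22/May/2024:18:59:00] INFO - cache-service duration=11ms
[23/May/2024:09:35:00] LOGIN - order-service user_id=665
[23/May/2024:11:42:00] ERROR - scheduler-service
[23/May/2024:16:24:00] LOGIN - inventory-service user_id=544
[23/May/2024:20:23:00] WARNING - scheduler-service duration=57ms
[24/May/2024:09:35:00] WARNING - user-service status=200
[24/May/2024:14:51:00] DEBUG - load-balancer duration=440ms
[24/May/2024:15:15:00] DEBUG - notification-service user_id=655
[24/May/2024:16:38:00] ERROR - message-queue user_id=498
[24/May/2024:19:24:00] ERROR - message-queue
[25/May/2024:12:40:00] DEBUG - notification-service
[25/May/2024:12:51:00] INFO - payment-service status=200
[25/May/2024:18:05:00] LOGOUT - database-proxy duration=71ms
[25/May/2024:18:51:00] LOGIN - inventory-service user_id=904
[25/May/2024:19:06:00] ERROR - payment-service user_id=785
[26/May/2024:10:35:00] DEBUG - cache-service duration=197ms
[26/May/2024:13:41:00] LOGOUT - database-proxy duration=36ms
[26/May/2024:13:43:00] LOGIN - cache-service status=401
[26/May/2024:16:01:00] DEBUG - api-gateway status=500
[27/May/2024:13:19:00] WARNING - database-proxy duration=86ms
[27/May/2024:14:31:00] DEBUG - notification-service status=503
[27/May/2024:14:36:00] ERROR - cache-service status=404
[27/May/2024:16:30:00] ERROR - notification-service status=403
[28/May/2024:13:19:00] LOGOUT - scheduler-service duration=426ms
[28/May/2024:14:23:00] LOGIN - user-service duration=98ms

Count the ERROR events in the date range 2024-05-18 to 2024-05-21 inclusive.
7

To filter by date range:

1. Date range: 2024-05-18 through 2024-05-21, both dates inclusive
2. Filter for ERROR events whose date falls in this range
3. Count matching events: 7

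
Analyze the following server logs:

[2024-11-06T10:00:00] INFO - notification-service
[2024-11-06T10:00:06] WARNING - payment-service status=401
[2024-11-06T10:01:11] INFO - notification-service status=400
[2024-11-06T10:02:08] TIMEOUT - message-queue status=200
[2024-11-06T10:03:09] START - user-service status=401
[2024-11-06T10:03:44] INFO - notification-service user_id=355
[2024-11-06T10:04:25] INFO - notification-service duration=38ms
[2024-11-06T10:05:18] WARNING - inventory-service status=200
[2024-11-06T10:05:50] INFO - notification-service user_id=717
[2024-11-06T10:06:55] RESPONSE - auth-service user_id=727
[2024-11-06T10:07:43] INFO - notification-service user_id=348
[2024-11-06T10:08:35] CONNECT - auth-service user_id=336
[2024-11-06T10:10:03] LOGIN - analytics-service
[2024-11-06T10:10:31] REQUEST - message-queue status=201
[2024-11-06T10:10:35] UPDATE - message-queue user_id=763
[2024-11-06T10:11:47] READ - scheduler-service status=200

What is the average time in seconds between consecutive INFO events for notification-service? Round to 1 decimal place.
92.6

To calculate average interval:

1. Find all INFO events for notification-service in order
2. Calculate time gaps between consecutive events
3. Compute mean of gaps: 463 / 5 = 92.6 seconds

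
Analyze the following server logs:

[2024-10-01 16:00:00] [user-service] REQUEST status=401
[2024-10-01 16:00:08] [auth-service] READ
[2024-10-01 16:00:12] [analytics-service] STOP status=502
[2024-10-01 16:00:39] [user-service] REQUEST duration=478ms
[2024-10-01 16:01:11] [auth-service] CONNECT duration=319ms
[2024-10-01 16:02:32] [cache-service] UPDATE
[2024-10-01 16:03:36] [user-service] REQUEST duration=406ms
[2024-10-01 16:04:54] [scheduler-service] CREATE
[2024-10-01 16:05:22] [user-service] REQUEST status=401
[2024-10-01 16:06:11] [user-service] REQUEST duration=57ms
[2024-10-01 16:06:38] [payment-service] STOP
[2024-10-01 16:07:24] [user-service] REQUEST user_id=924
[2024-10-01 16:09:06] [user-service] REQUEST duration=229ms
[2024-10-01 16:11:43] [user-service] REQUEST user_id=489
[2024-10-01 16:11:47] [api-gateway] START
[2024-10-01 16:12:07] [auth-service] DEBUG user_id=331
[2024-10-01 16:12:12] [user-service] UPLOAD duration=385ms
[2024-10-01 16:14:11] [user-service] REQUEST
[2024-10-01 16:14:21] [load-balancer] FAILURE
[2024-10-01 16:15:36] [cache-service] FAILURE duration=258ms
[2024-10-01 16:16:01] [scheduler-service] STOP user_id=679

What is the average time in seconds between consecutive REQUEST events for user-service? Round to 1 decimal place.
106.4

To calculate average interval:

1. Find all REQUEST events for user-service in order
2. Calculate time gaps between consecutive events
3. Compute mean of gaps: 851 / 8 = 106.4 seconds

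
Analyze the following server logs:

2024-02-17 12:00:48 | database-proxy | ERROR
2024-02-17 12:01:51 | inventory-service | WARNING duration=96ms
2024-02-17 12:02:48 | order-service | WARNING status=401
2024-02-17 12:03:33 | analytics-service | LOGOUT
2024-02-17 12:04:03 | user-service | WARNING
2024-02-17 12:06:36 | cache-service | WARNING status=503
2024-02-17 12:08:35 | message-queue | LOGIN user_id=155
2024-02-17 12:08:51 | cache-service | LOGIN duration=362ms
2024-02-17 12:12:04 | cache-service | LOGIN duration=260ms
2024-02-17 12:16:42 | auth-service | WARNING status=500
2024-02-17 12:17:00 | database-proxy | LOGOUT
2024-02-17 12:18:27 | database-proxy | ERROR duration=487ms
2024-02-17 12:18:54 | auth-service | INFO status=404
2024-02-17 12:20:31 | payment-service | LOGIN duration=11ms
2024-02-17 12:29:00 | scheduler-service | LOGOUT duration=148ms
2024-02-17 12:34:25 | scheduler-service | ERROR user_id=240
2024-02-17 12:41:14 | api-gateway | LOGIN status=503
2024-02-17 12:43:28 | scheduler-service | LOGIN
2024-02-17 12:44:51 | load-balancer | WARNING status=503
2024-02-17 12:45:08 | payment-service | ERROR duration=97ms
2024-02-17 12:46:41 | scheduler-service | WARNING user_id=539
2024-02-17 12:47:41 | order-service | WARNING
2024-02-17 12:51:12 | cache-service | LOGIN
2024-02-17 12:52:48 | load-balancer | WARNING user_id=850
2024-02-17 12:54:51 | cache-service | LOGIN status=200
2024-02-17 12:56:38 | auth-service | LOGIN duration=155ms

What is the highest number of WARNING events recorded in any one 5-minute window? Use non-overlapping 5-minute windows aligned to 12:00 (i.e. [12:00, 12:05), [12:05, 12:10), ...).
3

To find the burst window:

1. Divide the log period into non-overlapping 5-minute windows starting at 12:00
2. Count WARNING events in each window
3. Find the window with maximum count
4. Maximum events in a window: 3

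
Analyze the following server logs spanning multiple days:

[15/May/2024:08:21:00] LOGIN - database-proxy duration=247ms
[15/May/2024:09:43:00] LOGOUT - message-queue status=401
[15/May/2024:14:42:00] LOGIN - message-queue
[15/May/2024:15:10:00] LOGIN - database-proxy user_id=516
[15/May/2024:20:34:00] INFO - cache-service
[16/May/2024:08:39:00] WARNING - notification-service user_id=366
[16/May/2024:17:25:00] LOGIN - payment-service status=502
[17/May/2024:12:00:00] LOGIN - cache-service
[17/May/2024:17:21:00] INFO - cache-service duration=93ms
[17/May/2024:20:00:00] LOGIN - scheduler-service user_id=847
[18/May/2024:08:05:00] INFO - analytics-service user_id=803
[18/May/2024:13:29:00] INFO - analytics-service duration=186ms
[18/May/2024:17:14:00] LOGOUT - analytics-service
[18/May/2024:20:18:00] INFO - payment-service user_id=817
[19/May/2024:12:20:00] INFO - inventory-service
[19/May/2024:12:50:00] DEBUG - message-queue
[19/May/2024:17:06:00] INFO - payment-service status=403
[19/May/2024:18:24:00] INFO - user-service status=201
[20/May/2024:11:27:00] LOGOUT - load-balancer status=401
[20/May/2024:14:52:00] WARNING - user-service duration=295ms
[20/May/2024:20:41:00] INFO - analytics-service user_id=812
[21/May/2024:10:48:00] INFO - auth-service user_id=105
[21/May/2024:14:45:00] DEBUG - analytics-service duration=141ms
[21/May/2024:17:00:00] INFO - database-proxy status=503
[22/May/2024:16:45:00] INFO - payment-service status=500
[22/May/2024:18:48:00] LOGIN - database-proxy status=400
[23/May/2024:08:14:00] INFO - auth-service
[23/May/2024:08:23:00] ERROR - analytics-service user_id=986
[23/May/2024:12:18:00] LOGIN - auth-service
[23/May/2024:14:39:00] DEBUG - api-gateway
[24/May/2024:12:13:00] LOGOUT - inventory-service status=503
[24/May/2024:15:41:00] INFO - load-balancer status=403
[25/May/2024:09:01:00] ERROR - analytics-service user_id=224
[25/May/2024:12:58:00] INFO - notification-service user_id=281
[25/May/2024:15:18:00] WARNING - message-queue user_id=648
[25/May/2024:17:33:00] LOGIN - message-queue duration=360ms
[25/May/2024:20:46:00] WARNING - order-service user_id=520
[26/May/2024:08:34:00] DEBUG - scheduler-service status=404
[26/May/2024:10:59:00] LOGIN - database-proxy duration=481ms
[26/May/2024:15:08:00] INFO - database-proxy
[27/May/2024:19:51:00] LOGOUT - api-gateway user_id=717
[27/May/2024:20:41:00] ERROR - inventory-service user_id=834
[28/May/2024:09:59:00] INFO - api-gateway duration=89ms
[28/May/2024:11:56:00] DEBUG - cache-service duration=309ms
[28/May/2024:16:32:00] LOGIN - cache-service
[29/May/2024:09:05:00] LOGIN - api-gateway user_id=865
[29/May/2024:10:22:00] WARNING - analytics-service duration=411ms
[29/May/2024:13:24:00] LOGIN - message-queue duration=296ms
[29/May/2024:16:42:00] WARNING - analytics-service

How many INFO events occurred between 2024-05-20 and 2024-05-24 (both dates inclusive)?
6

To filter by date range:

1. Date range: 2024-05-20 through 2024-05-24, both dates inclusive
2. Filter for INFO events whose date falls in this range
3. Count matching events: 6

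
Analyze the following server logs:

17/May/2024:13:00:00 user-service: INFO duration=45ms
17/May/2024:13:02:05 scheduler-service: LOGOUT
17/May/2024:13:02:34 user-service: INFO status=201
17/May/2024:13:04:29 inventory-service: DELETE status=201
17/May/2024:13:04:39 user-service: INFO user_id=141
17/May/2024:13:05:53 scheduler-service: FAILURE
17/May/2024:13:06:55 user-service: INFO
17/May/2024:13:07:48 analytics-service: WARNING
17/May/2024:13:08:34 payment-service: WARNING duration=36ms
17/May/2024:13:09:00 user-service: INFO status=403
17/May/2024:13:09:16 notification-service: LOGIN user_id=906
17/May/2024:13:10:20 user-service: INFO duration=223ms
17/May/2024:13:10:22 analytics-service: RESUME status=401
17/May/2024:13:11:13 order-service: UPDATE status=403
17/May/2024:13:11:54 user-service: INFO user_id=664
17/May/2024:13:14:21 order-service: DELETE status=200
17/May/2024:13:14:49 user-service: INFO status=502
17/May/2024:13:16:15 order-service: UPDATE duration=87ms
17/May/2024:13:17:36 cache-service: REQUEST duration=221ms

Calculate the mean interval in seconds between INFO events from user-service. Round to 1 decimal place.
127.0

To calculate average interval:

1. Find all INFO events for user-service in order
2. Calculate time gaps between consecutive events
3. Compute mean of gaps: 889 / 7 = 127.0 seconds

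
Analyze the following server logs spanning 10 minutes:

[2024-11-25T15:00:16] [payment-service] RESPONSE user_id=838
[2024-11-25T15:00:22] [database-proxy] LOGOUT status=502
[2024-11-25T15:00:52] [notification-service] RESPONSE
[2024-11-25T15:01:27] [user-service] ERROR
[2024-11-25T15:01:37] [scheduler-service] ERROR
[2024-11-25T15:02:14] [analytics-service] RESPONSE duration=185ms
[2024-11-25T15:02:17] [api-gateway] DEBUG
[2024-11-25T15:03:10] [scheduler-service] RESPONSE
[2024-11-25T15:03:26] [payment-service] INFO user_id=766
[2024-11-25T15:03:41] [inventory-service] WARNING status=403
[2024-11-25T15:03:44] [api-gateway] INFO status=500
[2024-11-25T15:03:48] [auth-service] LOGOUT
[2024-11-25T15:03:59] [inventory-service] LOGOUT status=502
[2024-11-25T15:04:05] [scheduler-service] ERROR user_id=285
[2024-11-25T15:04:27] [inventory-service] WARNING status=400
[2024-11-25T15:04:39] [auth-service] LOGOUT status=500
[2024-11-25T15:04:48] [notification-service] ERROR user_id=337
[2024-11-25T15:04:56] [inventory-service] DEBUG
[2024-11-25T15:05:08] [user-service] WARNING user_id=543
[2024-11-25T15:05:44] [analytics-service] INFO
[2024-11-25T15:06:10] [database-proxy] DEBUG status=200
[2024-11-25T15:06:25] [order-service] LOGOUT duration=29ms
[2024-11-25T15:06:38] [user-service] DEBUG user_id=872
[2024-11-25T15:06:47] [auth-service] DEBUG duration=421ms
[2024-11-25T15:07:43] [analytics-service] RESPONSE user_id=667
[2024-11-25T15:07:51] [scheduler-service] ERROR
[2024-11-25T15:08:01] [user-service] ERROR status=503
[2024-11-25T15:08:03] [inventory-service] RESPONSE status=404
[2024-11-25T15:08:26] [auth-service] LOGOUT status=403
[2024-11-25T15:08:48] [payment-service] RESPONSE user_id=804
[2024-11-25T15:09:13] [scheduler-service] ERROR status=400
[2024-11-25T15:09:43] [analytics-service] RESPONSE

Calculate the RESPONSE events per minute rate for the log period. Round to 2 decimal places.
0.8

To calculate the rate:

1. Count total RESPONSE events: 8
2. Total time period: 10 minutes
3. Rate = 8 / 10 = 0.8 events per minute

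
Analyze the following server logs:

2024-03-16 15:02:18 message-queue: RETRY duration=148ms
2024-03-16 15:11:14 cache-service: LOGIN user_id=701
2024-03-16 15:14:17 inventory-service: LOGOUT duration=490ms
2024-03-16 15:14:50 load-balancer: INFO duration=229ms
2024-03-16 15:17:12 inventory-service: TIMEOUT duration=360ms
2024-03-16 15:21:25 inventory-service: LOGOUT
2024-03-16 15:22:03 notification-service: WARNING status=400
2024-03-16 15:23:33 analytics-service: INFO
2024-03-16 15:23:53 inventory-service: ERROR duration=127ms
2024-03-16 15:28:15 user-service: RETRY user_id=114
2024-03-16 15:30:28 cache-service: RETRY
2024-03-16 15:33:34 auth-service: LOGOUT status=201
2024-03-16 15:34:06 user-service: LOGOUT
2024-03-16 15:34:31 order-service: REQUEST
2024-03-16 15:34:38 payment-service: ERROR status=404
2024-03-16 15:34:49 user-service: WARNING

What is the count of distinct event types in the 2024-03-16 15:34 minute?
4

To count unique event types:

1. Filter events in the minute starting at 2024-03-16 15:34
2. Extract event types from matching entries
3. Count unique types: 4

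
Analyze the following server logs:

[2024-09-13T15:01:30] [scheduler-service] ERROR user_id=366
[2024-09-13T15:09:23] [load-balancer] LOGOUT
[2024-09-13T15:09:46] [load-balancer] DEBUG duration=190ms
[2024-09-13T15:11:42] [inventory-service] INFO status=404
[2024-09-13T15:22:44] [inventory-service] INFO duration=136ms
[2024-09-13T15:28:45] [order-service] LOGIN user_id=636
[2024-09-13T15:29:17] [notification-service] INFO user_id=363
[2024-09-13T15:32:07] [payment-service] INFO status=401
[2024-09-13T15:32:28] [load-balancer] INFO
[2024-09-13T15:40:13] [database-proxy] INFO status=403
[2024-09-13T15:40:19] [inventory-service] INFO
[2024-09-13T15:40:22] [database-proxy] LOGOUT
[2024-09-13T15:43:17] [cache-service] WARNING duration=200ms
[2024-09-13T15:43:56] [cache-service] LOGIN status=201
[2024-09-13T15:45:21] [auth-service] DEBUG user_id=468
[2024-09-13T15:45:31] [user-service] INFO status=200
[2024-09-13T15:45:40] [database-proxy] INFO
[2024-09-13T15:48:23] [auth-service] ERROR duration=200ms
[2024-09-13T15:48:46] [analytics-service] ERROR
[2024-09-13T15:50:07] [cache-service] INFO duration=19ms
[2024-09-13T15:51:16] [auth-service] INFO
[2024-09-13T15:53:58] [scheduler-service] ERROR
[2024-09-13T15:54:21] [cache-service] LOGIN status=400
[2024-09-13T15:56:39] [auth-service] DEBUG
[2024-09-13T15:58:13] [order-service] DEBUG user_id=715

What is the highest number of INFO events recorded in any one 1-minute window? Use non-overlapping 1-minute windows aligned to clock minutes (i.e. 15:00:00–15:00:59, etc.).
2

To find the burst window:

1. Divide the log period into non-overlapping 1-minute windows starting at 15:00
2. Count INFO events in each window
3. Find the window with maximum count
4. Maximum events in a window: 2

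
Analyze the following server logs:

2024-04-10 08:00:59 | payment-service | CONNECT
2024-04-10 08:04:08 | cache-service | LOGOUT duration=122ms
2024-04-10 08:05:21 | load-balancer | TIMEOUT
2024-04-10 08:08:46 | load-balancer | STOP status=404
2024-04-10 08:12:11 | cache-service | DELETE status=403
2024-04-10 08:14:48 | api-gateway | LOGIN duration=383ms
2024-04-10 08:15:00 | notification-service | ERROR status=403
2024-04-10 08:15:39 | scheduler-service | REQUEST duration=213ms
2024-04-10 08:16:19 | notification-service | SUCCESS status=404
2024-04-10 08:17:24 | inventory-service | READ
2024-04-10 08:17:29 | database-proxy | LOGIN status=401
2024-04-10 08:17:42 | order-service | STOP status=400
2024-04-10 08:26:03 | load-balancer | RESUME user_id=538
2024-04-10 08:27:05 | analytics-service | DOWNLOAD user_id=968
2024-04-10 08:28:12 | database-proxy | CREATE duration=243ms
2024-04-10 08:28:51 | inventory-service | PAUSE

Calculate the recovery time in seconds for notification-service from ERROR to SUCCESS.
79

To calculate recovery time:

1. Find ERROR event for notification-service: 2024-04-10 08:15:00
2. Find next SUCCESS event for notification-service: 2024-04-10 08:16:19
3. Recovery time: 2024-04-10 08:16:19 - 2024-04-10 08:15:00 = 79 seconds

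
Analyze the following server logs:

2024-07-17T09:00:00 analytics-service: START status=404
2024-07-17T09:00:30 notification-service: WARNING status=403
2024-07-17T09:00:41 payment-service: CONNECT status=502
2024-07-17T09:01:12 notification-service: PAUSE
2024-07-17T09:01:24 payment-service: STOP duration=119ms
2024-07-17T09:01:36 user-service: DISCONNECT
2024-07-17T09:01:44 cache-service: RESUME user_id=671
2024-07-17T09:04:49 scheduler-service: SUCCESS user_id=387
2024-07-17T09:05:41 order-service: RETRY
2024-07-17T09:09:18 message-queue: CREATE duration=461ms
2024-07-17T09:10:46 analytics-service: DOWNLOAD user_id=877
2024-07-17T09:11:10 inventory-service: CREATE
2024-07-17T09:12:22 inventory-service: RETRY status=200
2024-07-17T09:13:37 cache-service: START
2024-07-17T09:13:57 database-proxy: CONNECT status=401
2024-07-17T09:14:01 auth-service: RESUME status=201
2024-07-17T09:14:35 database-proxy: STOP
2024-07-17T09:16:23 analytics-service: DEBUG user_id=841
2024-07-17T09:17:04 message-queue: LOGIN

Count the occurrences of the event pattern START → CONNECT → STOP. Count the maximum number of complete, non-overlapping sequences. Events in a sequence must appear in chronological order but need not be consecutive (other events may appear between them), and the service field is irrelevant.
2

To count sequences:

1. Look for pattern: START → CONNECT → STOP
2. Greedily scan the log in chronological order, matching each sequence element in turn (ignoring service)
3. Each time the full pattern completes, increment the count and restart matching from the next event
4. Complete non-overlapping sequences found: 2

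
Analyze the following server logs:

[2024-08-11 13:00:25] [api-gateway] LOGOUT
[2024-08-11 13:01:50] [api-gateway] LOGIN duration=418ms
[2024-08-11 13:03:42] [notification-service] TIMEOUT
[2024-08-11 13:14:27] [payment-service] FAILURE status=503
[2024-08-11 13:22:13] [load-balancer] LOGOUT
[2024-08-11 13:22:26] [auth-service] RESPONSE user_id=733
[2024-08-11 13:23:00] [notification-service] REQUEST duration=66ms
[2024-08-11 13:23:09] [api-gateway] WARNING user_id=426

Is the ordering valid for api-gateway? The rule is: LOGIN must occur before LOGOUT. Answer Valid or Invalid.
Invalid

To validate ordering:

1. Required order: LOGIN → LOGOUT
2. Rule: LOGIN must occur before LOGOUT
3. Check actual order of events for api-gateway
4. Result: Invalid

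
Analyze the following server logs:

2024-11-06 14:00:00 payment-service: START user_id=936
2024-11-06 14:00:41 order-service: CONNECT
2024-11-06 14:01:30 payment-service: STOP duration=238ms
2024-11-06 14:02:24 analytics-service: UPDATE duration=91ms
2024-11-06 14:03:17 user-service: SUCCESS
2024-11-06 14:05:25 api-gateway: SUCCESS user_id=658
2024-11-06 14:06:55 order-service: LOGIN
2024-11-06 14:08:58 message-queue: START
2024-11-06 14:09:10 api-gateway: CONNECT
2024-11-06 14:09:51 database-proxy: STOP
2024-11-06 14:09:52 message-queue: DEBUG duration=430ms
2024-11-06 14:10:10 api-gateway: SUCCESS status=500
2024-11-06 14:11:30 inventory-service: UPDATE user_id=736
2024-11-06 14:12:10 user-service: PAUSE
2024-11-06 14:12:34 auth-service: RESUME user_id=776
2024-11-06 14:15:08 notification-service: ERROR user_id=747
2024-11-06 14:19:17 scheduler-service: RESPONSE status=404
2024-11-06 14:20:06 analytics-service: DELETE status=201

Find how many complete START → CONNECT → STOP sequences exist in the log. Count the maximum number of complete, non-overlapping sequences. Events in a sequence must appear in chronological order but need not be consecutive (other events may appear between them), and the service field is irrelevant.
2

To count sequences:

1. Look for pattern: START → CONNECT → STOP
2. Greedily scan the log in chronological order, matching each sequence element in turn (ignoring service)
3. Each time the full pattern completes, increment the count and restart matching from the next event
4. Complete non-overlapping sequences found: 2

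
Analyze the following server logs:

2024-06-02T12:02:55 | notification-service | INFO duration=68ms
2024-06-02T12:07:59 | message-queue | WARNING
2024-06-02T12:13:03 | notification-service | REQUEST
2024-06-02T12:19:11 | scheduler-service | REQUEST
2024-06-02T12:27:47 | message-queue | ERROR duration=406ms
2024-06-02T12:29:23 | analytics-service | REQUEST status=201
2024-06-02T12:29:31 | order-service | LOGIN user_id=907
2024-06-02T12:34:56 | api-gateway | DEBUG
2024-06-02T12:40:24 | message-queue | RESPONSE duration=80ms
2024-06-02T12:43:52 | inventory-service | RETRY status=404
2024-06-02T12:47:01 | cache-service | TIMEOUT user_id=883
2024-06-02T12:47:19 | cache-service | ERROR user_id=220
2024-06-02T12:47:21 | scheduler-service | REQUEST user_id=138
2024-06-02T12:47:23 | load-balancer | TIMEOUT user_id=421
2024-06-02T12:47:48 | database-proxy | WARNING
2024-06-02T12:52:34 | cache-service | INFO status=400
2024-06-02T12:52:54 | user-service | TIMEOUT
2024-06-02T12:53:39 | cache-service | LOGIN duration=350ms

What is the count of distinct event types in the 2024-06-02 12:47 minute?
4

To count unique event types:

1. Filter events in the minute starting at 2024-06-02 12:47
2. Extract event types from matching entries
3. Count unique types: 4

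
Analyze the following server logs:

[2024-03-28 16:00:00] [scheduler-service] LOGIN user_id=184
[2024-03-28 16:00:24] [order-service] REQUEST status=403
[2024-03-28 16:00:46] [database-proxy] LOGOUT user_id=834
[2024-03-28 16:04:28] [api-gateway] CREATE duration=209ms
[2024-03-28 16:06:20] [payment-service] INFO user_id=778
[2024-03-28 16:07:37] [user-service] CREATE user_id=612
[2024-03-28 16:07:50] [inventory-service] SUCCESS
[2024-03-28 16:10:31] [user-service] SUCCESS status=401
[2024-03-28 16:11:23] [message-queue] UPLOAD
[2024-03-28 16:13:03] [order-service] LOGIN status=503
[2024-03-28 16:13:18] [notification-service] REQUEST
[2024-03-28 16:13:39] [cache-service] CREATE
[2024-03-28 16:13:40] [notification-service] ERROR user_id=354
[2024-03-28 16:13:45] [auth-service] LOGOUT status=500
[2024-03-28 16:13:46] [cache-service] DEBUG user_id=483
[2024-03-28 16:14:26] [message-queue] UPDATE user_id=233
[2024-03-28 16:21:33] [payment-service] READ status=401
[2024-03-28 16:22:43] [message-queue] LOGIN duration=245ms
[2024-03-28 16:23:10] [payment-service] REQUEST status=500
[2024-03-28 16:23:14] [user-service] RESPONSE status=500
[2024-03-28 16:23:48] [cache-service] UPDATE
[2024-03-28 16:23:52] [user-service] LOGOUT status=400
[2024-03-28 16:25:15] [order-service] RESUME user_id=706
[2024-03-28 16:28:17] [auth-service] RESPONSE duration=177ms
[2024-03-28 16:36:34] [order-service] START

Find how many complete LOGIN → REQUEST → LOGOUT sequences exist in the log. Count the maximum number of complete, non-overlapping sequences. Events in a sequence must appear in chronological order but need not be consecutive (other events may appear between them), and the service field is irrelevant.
3

To count sequences:

1. Look for pattern: LOGIN → REQUEST → LOGOUT
2. Greedily scan the log in chronological order, matching each sequence element in turn (ignoring service)
3. Each time the full pattern completes, increment the count and restart matching from the next event
4. Complete non-overlapping sequences found: 3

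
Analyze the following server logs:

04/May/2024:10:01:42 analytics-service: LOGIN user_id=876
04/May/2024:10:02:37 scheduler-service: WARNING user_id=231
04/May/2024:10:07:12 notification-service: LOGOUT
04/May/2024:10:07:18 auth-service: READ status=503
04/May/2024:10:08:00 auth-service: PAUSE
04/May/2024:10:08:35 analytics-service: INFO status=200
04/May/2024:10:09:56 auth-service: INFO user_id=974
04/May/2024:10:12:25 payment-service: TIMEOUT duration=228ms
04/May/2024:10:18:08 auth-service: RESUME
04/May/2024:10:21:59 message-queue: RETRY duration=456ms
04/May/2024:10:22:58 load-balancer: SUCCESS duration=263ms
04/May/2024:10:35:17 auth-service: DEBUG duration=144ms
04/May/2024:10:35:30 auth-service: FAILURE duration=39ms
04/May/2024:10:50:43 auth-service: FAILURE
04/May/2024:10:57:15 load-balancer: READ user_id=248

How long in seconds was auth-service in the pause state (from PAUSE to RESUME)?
608

To calculate state duration:

1. Find PAUSE event for auth-service: 04/May/2024:10:08:00
2. Find RESUME event for auth-service: 04/May/2024:10:18:08
3. Calculate duration: 04/May/2024:10:18:08 - 04/May/2024:10:08:00 = 608 seconds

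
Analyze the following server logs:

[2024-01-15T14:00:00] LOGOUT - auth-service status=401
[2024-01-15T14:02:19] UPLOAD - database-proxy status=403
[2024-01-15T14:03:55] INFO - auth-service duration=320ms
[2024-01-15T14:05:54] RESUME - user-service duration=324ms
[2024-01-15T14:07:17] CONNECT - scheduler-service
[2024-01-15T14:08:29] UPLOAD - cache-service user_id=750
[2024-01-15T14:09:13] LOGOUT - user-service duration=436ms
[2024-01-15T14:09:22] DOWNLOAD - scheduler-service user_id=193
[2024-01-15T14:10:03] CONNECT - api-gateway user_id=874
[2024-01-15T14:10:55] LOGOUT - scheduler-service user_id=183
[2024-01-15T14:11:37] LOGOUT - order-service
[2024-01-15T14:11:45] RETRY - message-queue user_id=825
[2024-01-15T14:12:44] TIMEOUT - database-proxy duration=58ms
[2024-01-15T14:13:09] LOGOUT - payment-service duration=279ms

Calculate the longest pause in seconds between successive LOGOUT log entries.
553

To find the longest gap:

1. Extract all LOGOUT events in chronological order
2. Calculate time differences between consecutive events
3. Find the maximum difference
4. Longest gap: 553 seconds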